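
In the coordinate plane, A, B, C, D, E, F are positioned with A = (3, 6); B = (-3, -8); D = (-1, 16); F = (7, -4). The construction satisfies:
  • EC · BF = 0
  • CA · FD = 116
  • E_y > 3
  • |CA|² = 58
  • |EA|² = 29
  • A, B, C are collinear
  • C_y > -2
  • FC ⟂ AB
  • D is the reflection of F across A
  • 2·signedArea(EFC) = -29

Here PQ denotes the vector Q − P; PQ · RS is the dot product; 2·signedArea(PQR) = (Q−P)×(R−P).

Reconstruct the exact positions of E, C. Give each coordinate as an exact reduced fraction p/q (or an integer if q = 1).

C = (0, -1)
E = (-2, 4)

1. C_x = 0  [A, B, C are collinear ∩ FC ⟂ AB]
2. C_y = -1  [A, B, C are collinear ∩ FC ⟂ AB]
   → C = (0, -1)
3. E_x = -2  [EC · BF = 0 ∩ 2·signedArea(EFC) = -29]
4. E_y = 4  [EC · BF = 0 ∩ 2·signedArea(EFC) = -29]
   → E = (-2, 4)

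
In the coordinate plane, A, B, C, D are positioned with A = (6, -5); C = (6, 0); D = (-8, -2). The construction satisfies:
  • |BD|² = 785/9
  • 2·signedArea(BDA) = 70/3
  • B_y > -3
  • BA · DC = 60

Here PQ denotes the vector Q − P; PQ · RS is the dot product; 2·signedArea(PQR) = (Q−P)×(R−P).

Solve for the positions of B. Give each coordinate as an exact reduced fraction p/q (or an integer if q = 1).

1. B_x = 4/3  [BA · DC = 60 ∩ 2·signedArea(BDA) = 70/3]
2. B_y = -7/3  [BA · DC = 60 ∩ 2·signedArea(BDA) = 70/3]
   → B = (4/3, -7/3)

B = (4/3, -7/3)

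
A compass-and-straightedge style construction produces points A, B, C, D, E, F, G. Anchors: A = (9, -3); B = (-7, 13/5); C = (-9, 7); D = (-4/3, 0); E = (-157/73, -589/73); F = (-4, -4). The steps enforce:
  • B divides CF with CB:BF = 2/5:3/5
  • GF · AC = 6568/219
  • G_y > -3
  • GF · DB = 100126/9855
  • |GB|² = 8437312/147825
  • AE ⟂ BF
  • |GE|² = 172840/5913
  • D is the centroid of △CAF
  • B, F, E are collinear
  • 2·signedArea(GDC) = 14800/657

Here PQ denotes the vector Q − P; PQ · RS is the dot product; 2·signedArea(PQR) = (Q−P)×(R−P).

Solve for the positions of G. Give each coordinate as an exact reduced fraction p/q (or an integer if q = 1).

1. G_x = -1055/657  [GF · DB = 100126/9855 ∩ 2·signedArea(GDC) = 14800/657]
2. G_y = -589/219  [GF · DB = 100126/9855 ∩ 2·signedArea(GDC) = 14800/657]
   → G = (-1055/657, -589/219)

G = (-1055/657, -589/219)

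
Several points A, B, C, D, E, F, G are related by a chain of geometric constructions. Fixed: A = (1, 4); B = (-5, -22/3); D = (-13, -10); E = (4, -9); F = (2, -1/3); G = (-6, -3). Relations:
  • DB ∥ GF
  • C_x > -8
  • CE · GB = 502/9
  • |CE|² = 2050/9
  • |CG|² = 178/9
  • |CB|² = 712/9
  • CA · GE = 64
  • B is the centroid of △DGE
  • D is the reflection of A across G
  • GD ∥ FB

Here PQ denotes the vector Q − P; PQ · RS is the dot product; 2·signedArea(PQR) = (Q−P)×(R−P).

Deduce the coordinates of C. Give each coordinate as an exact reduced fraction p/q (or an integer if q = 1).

C = (-7, 4/3)

1. C_x = -7  [CA · GE = 64 ∩ CE · GB = 502/9]
2. C_y = 4/3  [CA · GE = 64 ∩ CE · GB = 502/9]
   → C = (-7, 4/3)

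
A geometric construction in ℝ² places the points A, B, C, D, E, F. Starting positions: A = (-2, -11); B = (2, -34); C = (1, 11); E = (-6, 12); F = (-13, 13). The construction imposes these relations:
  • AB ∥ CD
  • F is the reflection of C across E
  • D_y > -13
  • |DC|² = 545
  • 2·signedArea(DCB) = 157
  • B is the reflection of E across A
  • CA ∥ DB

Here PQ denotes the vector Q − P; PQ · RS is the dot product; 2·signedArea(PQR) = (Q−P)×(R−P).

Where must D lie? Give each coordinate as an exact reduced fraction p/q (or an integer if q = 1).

1. D_x = 5  [CA ∥ DB ∩ AB ∥ CD]
2. D_y = -12  [CA ∥ DB ∩ AB ∥ CD]
   → D = (5, -12)

D = (5, -12)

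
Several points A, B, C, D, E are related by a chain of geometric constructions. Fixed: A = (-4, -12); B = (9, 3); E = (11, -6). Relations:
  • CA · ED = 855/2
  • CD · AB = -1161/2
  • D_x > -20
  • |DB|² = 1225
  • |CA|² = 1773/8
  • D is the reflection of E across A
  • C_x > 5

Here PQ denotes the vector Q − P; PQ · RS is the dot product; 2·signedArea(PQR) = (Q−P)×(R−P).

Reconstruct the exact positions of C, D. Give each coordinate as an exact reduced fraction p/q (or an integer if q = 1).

1. D_x = -19  [D is the reflection of E across A]
2. D_y = -18  [D is the reflection of E across A]
   → D = (-19, -18)
3. C_x = 23/4  [CA · ED = 855/2 ∩ CD · AB = -1161/2]
4. C_y = -3/4  [CA · ED = 855/2 ∩ CD · AB = -1161/2]
   → C = (23/4, -3/4)

C = (23/4, -3/4)
D = (-19, -18)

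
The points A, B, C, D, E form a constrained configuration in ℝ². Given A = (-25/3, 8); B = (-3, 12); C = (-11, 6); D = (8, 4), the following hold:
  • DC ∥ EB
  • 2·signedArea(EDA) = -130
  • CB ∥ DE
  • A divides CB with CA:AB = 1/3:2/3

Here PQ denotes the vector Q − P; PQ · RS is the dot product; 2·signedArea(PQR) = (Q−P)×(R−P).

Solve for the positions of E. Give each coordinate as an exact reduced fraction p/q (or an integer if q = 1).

1. E_x = 16  [DC ∥ EB ∩ CB ∥ DE]
2. E_y = 10  [DC ∥ EB ∩ CB ∥ DE]
   → E = (16, 10)

E = (16, 10)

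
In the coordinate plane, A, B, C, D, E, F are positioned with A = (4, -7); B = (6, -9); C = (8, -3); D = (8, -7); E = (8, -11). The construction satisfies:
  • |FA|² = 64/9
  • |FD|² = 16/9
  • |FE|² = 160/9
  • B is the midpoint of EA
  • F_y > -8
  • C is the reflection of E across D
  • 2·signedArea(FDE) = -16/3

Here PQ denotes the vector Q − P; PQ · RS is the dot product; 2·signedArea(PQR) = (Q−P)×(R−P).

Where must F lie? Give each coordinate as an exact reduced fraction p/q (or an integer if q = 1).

F = (20/3, -7)

1. F_x = 20/3  [2·signedArea(FDE) = -16/3]
2. F_y = -7  [|FD|² = 16/9]
   → F = (20/3, -7)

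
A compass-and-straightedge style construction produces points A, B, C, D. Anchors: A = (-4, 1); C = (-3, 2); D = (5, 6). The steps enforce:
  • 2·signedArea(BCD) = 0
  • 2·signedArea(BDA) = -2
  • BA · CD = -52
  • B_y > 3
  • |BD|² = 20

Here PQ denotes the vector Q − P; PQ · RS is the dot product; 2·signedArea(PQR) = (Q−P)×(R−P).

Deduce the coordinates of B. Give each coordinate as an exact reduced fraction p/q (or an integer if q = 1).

B = (1, 4)

1. B_x = 1  [2·signedArea(BCD) = 0 ∩ BA · CD = -52]
2. B_y = 4  [2·signedArea(BCD) = 0 ∩ BA · CD = -52]
   → B = (1, 4)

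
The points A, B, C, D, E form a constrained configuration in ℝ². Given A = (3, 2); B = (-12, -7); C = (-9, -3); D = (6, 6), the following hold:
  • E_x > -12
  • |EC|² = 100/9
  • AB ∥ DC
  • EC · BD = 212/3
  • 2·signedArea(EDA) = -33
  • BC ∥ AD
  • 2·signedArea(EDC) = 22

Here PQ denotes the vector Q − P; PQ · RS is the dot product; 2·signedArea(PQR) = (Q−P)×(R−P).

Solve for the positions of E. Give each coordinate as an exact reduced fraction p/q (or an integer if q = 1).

E = (-11, -17/3)

1. E_x = -11  [2·signedArea(EDA) = -33 ∩ EC · BD = 212/3]
2. E_y = -17/3  [2·signedArea(EDA) = -33 ∩ EC · BD = 212/3]
   → E = (-11, -17/3)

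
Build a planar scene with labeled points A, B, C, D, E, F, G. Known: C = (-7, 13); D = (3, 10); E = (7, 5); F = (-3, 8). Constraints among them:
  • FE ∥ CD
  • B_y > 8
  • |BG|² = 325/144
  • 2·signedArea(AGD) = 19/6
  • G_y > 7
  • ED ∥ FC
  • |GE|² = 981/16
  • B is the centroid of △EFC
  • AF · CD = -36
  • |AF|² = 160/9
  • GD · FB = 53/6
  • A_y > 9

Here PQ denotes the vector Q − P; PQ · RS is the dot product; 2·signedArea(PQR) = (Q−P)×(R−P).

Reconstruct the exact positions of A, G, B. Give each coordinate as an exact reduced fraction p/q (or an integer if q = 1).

1. A_x = 1  [line -10·x + 3·y + -18 = 0 ∩ |AF|² = 160/9]
2. A_y = 28/3  [line -10·x + 3·y + -18 = 0 ∩ |AF|² = 160/9]
   → A = (1, 28/3)
3. B_x = -1  [B is the centroid of △EFC]
4. B_y = 26/3  [B is the centroid of △EFC]
   → B = (-1, 26/3)
5. G_x = -1/2  [2·signedArea(AGD) = 19/6 ∩ GD · FB = 53/6]
6. G_y = 29/4  [2·signedArea(AGD) = 19/6 ∩ GD · FB = 53/6]
   → G = (-1/2, 29/4)

A = (1, 28/3)
B = (-1, 26/3)
G = (-1/2, 29/4)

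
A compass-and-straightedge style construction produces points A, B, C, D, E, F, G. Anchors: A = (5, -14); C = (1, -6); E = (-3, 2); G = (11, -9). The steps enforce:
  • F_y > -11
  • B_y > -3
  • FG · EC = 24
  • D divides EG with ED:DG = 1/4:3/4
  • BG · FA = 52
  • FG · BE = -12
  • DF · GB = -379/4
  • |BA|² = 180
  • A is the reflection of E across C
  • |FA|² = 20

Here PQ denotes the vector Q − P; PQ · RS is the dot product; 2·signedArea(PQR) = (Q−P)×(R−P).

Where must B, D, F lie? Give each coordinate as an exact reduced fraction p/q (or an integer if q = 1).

B = (-1, -2)
D = (1/2, -3/4)
F = (3, -10)

1. D_x = 1/2  [D divides EG with ED:DG = 1/4:3/4]
2. D_y = -3/4  [D divides EG with ED:DG = 1/4:3/4]
   → D = (1/2, -3/4)
3. F_x = 3  [line -4·x + 8·y + 92 = 0 ∩ |FA|² = 20]
4. F_y = -10  [line -4·x + 8·y + 92 = 0 ∩ |FA|² = 20]
   → F = (3, -10)
5. B_x = -1  [BG · FA = 52 ∩ DF · GB = -379/4]
6. B_y = -2  [BG · FA = 52 ∩ DF · GB = -379/4]
   → B = (-1, -2)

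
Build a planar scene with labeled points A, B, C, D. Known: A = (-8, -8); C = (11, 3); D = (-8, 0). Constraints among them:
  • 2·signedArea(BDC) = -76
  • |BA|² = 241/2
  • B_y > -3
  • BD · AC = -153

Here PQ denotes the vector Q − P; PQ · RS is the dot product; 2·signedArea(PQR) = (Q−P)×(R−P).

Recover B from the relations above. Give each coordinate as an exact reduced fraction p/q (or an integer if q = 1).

B = (3/2, -5/2)

1. B_x = 3/2  [2·signedArea(BDC) = -76 ∩ BD · AC = -153]
2. B_y = -5/2  [2·signedArea(BDC) = -76 ∩ BD · AC = -153]
   → B = (3/2, -5/2)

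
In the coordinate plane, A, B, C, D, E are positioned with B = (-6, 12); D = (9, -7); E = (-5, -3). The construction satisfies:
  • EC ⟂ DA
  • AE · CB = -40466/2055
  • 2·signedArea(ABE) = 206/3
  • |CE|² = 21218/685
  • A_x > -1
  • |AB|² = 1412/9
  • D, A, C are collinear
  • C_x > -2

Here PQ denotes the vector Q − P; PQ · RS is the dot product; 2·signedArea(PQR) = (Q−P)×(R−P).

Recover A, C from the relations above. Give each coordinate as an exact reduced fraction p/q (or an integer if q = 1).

1. A_x = -2/3  [line 15·x + 1·y + 28/3 = 0 ∩ |AB|² = 1412/9]
2. A_y = 2/3  [line 15·x + 1·y + 28/3 = 0 ∩ |AB|² = 1412/9]
   → A = (-2/3, 2/3)
3. C_x = -1056/685  [D, A, C are collinear ∩ EC ⟂ DA]
4. C_y = 932/685  [D, A, C are collinear ∩ EC ⟂ DA]
   → C = (-1056/685, 932/685)

A = (-2/3, 2/3)
C = (-1056/685, 932/685)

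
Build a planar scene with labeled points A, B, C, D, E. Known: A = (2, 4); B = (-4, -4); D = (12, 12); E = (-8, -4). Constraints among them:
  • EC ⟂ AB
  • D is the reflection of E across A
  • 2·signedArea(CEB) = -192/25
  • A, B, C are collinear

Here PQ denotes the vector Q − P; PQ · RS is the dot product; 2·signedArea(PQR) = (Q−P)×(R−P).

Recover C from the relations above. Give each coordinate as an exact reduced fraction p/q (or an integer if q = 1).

C = (-136/25, -148/25)

1. C_x = -136/25  [A, B, C are collinear ∩ EC ⟂ AB]
2. C_y = -148/25  [A, B, C are collinear ∩ EC ⟂ AB]
   → C = (-136/25, -148/25)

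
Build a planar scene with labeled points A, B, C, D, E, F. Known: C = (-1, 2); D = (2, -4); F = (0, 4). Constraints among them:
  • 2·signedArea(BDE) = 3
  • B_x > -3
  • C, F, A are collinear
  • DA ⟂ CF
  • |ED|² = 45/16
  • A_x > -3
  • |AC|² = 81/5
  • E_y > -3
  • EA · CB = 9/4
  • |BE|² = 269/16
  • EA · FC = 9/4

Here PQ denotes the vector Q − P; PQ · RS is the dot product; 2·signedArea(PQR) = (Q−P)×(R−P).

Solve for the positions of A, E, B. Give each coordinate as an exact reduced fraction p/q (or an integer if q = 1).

A = (-14/5, -8/5)
B = (-2, 0)
E = (5/4, -5/2)

1. A_x = -14/5  [C, F, A are collinear ∩ DA ⟂ CF]
2. A_y = -8/5  [C, F, A are collinear ∩ DA ⟂ CF]
   → A = (-14/5, -8/5)
3. E_x = 5/4  [line 1·x + 2·y + 15/4 = 0 ∩ |ED|² = 45/16]
4. E_y = -5/2  [line 1·x + 2·y + 15/4 = 0 ∩ |ED|² = 45/16]
   → E = (5/4, -5/2)
5. B_x = -2  [2·signedArea(BDE) = 3 ∩ EA · CB = 9/4]
6. B_y = 0  [2·signedArea(BDE) = 3 ∩ EA · CB = 9/4]
   → B = (-2, 0)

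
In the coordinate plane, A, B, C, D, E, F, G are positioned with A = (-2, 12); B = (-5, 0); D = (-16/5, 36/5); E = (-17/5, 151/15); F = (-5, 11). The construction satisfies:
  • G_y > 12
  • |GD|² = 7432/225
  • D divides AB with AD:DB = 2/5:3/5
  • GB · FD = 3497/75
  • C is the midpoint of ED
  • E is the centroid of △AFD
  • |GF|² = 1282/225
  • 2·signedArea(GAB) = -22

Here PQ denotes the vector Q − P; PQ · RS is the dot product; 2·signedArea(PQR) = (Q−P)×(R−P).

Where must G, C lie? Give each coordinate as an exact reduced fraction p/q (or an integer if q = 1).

1. G_x = -18/5  [GB · FD = 3497/75 ∩ 2·signedArea(GAB) = -22]
2. G_y = 194/15  [GB · FD = 3497/75 ∩ 2·signedArea(GAB) = -22]
   → G = (-18/5, 194/15)
3. C_x = -33/10  [C is the midpoint of ED]
4. C_y = 259/30  [C is the midpoint of ED]
   → C = (-33/10, 259/30)

C = (-33/10, 259/30)
G = (-18/5, 194/15)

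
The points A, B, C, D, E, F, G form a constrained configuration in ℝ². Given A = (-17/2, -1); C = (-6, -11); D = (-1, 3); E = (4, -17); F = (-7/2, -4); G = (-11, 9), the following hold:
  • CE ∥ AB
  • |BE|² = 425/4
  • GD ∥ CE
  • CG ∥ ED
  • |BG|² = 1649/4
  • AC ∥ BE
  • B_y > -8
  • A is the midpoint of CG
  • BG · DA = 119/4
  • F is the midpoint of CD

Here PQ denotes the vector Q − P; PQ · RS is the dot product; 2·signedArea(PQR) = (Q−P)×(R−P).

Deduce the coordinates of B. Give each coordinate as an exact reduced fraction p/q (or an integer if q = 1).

1. B_x = 3/2  [AC ∥ BE ∩ CE ∥ AB]
2. B_y = -7  [AC ∥ BE ∩ CE ∥ AB]
   → B = (3/2, -7)

B = (3/2, -7)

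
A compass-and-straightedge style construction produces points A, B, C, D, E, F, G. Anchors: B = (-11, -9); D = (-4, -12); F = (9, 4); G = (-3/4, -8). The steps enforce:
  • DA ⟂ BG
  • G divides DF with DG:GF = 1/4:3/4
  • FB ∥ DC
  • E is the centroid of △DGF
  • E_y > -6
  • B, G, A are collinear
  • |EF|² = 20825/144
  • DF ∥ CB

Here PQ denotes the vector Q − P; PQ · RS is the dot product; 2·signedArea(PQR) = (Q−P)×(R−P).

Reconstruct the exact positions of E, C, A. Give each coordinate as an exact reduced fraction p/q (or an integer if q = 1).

A = (-7392/1697, -14173/1697)
C = (-24, -25)
E = (17/12, -16/3)

1. E_x = 17/12  [E is the centroid of △DGF]
2. E_y = -16/3  [E is the centroid of △DGF]
   → E = (17/12, -16/3)
3. C_x = -24  [DF ∥ CB ∩ FB ∥ DC]
4. C_y = -25  [DF ∥ CB ∩ FB ∥ DC]
   → C = (-24, -25)
5. A_x = -7392/1697  [B, G, A are collinear ∩ DA ⟂ BG]
6. A_y = -14173/1697  [B, G, A are collinear ∩ DA ⟂ BG]
   → A = (-7392/1697, -14173/1697)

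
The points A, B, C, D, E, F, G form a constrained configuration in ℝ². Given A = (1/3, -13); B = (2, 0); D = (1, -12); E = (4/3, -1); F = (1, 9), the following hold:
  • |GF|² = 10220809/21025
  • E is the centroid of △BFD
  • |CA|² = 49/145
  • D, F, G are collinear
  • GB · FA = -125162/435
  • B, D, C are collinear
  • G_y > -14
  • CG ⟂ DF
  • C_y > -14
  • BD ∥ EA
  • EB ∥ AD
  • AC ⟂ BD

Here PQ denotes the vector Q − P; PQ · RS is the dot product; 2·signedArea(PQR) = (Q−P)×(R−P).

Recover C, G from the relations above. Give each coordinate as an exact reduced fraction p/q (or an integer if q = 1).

C = (397/435, -1892/145)
G = (1, -1892/145)

1. C_x = 397/435  [B, D, C are collinear ∩ AC ⟂ BD]
2. C_y = -1892/145  [B, D, C are collinear ∩ AC ⟂ BD]
   → C = (397/435, -1892/145)
3. G_x = 1  [D, F, G are collinear ∩ CG ⟂ DF]
4. G_y = -1892/145  [D, F, G are collinear ∩ CG ⟂ DF]
   → G = (1, -1892/145)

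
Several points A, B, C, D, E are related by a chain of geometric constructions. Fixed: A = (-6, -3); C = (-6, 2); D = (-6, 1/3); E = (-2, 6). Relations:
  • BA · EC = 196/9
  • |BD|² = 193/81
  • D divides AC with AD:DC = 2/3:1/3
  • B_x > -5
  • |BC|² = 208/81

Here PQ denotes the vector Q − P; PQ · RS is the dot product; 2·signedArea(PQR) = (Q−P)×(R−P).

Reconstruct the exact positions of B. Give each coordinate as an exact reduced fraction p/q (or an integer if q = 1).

1. B_x = -14/3  [line 4·x + 4·y + 128/9 = 0 ∩ |BD|² = 193/81]
2. B_y = 10/9  [line 4·x + 4·y + 128/9 = 0 ∩ |BD|² = 193/81]
   → B = (-14/3, 10/9)

B = (-14/3, 10/9)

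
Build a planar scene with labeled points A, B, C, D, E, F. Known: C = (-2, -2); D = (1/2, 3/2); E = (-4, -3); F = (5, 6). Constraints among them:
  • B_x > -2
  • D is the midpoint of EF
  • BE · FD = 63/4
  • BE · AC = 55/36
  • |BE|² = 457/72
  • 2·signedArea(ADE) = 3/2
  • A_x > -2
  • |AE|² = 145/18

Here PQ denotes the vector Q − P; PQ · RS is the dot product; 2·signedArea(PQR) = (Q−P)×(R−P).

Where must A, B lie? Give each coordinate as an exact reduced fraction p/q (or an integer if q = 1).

A = (-11/6, -7/6)
B = (-23/12, -19/12)

1. A_x = -11/6  [line 9/2·x + -9/2·y + 3 = 0 ∩ |AE|² = 145/18]
2. A_y = -7/6  [line 9/2·x + -9/2·y + 3 = 0 ∩ |AE|² = 145/18]
   → A = (-11/6, -7/6)
3. B_x = -23/12  [BE · AC = 55/36 ∩ BE · FD = 63/4]
4. B_y = -19/12  [BE · AC = 55/36 ∩ BE · FD = 63/4]
   → B = (-23/12, -19/12)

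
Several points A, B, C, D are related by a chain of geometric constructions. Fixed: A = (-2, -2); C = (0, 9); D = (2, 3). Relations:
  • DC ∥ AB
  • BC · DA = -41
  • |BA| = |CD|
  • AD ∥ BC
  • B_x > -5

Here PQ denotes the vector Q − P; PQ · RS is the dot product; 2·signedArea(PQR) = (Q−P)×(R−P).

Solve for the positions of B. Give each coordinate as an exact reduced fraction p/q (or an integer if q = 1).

1. B_x = -4  [AD ∥ BC ∩ DC ∥ AB]
2. B_y = 4  [AD ∥ BC ∩ DC ∥ AB]
   → B = (-4, 4)

B = (-4, 4)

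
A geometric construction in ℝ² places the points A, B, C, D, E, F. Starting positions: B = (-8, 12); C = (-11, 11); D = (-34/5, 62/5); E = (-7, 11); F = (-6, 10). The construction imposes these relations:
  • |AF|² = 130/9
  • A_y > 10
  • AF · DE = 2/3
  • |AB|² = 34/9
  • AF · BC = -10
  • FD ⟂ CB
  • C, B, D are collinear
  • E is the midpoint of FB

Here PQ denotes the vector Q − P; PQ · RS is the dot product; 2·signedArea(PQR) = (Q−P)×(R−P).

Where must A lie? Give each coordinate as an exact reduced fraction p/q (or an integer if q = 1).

1. A_x = -29/3  [AF · BC = -10 ∩ AF · DE = 2/3]
2. A_y = 11  [AF · BC = -10 ∩ AF · DE = 2/3]
   → A = (-29/3, 11)

A = (-29/3, 11)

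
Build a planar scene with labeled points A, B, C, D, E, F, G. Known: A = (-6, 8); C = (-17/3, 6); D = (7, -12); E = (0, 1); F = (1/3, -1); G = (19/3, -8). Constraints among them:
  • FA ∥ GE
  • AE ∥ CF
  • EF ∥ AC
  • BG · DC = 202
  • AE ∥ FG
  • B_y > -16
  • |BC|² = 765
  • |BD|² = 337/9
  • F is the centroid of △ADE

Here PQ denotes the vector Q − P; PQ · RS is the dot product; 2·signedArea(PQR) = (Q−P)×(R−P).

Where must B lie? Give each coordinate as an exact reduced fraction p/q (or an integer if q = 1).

B = (37/3, -15)

1. B_x = 37/3  [line 38/3·x + -18·y + -3836/9 = 0 ∩ |BD|² = 337/9]
2. B_y = -15  [line 38/3·x + -18·y + -3836/9 = 0 ∩ |BD|² = 337/9]
   → B = (37/3, -15)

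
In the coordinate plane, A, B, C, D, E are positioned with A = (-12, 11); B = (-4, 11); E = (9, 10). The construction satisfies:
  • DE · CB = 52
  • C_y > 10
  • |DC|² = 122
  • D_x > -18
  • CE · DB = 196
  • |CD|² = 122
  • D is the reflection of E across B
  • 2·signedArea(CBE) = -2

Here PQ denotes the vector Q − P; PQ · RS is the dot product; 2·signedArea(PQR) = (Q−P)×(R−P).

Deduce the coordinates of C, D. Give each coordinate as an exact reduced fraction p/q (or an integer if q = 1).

C = (-6, 11)
D = (-17, 12)

1. D_x = -17  [D is the reflection of E across B]
2. D_y = 12  [D is the reflection of E across B]
   → D = (-17, 12)
3. C_x = -6  [2·signedArea(CBE) = -2 ∩ DE · CB = 52]
4. C_y = 11  [2·signedArea(CBE) = -2 ∩ DE · CB = 52]
   → C = (-6, 11)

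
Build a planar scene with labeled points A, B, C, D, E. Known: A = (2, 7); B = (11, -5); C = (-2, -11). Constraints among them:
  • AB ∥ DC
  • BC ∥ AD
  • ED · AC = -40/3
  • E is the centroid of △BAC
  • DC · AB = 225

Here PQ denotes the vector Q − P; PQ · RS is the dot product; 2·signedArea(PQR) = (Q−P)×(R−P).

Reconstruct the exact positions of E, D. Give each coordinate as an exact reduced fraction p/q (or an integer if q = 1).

1. E_x = 11/3  [E is the centroid of △BAC]
2. E_y = -3  [E is the centroid of △BAC]
   → E = (11/3, -3)
3. D_x = -11  [AB ∥ DC ∩ BC ∥ AD]
4. D_y = 1  [AB ∥ DC ∩ BC ∥ AD]
   → D = (-11, 1)

D = (-11, 1)
E = (11/3, -3)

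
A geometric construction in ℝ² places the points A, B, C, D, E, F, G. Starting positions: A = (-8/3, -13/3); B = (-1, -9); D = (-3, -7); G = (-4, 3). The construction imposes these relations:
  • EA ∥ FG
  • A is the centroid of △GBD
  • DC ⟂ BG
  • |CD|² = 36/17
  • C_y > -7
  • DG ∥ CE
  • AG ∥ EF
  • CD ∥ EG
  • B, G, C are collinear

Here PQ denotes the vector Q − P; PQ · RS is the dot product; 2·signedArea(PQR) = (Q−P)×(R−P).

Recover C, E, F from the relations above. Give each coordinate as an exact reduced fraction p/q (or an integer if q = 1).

1. C_x = -27/17  [B, G, C are collinear ∩ DC ⟂ BG]
2. C_y = -113/17  [B, G, C are collinear ∩ DC ⟂ BG]
   → C = (-27/17, -113/17)
3. E_x = -44/17  [CD ∥ EG ∩ DG ∥ CE]
4. E_y = 57/17  [CD ∥ EG ∩ DG ∥ CE]
   → E = (-44/17, 57/17)
5. F_x = -200/51  [EA ∥ FG ∩ AG ∥ EF]
6. F_y = 545/51  [EA ∥ FG ∩ AG ∥ EF]
   → F = (-200/51, 545/51)

C = (-27/17, -113/17)
E = (-44/17, 57/17)
F = (-200/51, 545/51)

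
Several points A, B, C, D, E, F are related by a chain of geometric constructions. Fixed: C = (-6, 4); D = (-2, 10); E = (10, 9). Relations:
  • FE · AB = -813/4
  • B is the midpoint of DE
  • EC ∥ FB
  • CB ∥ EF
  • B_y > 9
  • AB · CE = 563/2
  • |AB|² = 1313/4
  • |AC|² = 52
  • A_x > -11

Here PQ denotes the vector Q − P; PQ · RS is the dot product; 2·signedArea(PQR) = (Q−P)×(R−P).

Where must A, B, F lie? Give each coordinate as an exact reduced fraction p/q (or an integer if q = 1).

1. B_x = 4  [B is the midpoint of DE]
2. B_y = 19/2  [B is the midpoint of DE]
   → B = (4, 19/2)
3. F_x = 20  [EC ∥ FB ∩ CB ∥ EF]
4. F_y = 29/2  [EC ∥ FB ∩ CB ∥ EF]
   → F = (20, 29/2)
5. A_x = -10  [AB · CE = 563/2 ∩ FE · AB = -813/4]
6. A_y = -2  [AB · CE = 563/2 ∩ FE · AB = -813/4]
   → A = (-10, -2)

A = (-10, -2)
B = (4, 19/2)
F = (20, 29/2)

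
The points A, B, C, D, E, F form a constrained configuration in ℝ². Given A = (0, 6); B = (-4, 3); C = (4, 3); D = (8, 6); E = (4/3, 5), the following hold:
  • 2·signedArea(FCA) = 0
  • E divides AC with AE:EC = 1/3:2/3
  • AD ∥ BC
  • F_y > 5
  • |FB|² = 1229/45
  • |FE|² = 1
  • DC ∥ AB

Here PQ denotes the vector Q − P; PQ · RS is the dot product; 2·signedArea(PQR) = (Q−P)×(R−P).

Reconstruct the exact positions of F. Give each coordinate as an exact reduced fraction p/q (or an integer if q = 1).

1. F_x = 8/15  [line -3·x + -4·y + 24 = 0 ∩ |FE|² = 1]
2. F_y = 28/5  [line -3·x + -4·y + 24 = 0 ∩ |FE|² = 1]
   → F = (8/15, 28/5)

F = (8/15, 28/5)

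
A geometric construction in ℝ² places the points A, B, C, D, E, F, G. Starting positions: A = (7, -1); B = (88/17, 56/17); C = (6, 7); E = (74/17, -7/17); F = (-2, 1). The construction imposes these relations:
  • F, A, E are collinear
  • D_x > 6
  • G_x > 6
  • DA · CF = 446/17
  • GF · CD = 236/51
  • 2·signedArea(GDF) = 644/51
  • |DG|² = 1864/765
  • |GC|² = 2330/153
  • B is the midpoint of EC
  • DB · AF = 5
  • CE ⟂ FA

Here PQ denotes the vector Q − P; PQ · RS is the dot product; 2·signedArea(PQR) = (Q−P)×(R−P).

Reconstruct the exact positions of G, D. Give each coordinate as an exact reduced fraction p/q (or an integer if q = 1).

1. D_x = 513/85  [DB · AF = 5 ∩ DA · CF = 446/17]
2. D_y = 396/85  [DB · AF = 5 ∩ DA · CF = 446/17]
   → D = (513/85, 396/85)
3. G_x = 103/17  [2·signedArea(GDF) = 644/51 ∩ GF · CD = 236/51]
4. G_y = 158/51  [2·signedArea(GDF) = 644/51 ∩ GF · CD = 236/51]
   → G = (103/17, 158/51)

D = (513/85, 396/85)
G = (103/17, 158/51)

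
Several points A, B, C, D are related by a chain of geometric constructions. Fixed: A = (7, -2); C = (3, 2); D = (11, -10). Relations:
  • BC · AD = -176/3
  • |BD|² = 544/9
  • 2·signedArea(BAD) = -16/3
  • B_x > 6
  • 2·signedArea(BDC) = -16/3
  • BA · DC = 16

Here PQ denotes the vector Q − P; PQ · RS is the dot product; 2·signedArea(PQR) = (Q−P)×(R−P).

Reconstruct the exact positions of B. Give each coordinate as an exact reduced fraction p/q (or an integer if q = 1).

B = (7, -10/3)

1. B_x = 7  [2·signedArea(BAD) = -16/3 ∩ 2·signedArea(BDC) = -16/3]
2. B_y = -10/3  [2·signedArea(BAD) = -16/3 ∩ 2·signedArea(BDC) = -16/3]
   → B = (7, -10/3)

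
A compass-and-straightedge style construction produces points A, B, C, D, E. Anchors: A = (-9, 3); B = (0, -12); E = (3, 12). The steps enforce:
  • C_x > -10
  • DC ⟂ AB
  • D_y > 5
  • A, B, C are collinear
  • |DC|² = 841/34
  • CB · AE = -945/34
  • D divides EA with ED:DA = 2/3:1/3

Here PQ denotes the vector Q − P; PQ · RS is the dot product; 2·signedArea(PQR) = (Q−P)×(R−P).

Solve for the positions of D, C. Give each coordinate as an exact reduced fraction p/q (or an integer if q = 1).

1. D_x = -5  [D divides EA with ED:DA = 2/3:1/3]
2. D_y = 6  [D divides EA with ED:DA = 2/3:1/3]
   → D = (-5, 6)
3. C_x = -315/34  [A, B, C are collinear ∩ DC ⟂ AB]
4. C_y = 117/34  [A, B, C are collinear ∩ DC ⟂ AB]
   → C = (-315/34, 117/34)

C = (-315/34, 117/34)
D = (-5, 6)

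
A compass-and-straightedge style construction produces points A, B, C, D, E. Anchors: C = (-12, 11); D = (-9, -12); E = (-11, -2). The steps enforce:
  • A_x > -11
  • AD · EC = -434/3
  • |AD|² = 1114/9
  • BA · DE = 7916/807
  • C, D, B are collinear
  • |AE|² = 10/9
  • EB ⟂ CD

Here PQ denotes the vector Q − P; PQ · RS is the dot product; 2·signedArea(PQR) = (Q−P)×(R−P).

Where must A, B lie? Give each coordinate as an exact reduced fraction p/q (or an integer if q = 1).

A = (-32/3, -1)
B = (-2775/269, -514/269)

1. A_x = -32/3  [line 1·x + -13·y + -7/3 = 0 ∩ |AE|² = 10/9]
2. A_y = -1  [line 1·x + -13·y + -7/3 = 0 ∩ |AE|² = 10/9]
   → A = (-32/3, -1)
3. B_x = -2775/269  [C, D, B are collinear ∩ EB ⟂ CD]
4. B_y = -514/269  [C, D, B are collinear ∩ EB ⟂ CD]
   → B = (-2775/269, -514/269)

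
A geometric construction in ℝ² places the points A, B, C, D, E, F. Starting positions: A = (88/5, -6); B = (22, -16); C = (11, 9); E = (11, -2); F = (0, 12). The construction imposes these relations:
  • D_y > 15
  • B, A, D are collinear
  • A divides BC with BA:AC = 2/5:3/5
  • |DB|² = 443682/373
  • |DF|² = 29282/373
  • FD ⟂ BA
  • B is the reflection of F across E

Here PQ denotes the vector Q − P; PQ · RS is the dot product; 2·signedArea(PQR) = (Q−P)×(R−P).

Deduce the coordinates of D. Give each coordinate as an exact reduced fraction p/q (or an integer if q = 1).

1. D_x = 3025/373  [B, A, D are collinear ∩ FD ⟂ BA]
2. D_y = 5807/373  [B, A, D are collinear ∩ FD ⟂ BA]
   → D = (3025/373, 5807/373)

D = (3025/373, 5807/373)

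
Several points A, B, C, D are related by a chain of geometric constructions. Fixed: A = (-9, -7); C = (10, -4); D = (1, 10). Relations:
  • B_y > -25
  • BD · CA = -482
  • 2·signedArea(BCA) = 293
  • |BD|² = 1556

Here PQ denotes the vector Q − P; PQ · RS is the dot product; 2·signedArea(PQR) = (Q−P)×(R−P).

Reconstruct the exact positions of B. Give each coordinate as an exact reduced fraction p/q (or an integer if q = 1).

1. B_x = -19  [2·signedArea(BCA) = 293 ∩ BD · CA = -482]
2. B_y = -24  [2·signedArea(BCA) = 293 ∩ BD · CA = -482]
   → B = (-19, -24)

B = (-19, -24)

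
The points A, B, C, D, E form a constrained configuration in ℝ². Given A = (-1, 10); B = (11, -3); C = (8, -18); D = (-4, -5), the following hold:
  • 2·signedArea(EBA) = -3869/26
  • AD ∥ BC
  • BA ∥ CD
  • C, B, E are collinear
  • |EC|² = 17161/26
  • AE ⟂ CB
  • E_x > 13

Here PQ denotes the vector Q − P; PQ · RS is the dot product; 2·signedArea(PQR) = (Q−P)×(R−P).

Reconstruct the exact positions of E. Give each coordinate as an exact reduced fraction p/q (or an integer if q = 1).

1. E_x = 339/26  [C, B, E are collinear ∩ AE ⟂ CB]
2. E_y = 187/26  [C, B, E are collinear ∩ AE ⟂ CB]
   → E = (339/26, 187/26)

E = (339/26, 187/26)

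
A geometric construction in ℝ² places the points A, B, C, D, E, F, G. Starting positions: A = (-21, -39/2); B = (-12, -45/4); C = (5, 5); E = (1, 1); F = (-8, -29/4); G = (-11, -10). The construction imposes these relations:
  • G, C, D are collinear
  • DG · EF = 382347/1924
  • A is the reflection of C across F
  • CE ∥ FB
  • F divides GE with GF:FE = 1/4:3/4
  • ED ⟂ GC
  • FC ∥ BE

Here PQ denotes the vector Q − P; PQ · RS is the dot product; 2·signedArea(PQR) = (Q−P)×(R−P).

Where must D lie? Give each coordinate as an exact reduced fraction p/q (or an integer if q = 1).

D = (421/481, 545/481)

1. D_x = 421/481  [G, C, D are collinear ∩ ED ⟂ GC]
2. D_y = 545/481  [G, C, D are collinear ∩ ED ⟂ GC]
   → D = (421/481, 545/481)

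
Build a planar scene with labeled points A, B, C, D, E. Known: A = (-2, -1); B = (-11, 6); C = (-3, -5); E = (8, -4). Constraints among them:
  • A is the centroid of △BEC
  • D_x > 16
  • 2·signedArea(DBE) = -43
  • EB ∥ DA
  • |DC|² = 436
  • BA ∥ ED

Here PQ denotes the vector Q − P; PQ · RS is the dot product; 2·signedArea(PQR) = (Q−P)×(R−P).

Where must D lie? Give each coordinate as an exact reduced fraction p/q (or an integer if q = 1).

1. D_x = 17  [EB ∥ DA ∩ BA ∥ ED]
2. D_y = -11  [EB ∥ DA ∩ BA ∥ ED]
   → D = (17, -11)

D = (17, -11)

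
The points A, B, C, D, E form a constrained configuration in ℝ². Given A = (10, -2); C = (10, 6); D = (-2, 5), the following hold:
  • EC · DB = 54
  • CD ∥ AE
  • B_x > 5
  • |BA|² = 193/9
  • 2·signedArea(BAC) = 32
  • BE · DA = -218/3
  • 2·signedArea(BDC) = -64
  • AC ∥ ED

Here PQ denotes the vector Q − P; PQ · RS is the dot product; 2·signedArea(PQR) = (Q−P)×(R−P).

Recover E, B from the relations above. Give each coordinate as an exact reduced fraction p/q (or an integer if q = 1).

1. E_x = -2  [AC ∥ ED ∩ CD ∥ AE]
2. E_y = -3  [AC ∥ ED ∩ CD ∥ AE]
   → E = (-2, -3)
3. B_x = 6  [2·signedArea(BDC) = -64 ∩ BE · DA = -218/3]
4. B_y = 1/3  [2·signedArea(BDC) = -64 ∩ BE · DA = -218/3]
   → B = (6, 1/3)

B = (6, 1/3)
E = (-2, -3)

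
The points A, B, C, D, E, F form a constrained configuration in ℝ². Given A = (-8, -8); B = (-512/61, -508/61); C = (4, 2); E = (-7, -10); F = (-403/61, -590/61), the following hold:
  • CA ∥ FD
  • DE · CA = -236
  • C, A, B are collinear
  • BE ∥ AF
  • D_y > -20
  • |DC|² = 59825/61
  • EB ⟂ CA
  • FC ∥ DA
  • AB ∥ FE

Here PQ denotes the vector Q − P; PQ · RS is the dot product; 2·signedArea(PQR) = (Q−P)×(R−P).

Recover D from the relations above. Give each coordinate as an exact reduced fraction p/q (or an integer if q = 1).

D = (-1135/61, -1200/61)

1. D_x = -1135/61  [FC ∥ DA ∩ CA ∥ FD]
2. D_y = -1200/61  [FC ∥ DA ∩ CA ∥ FD]
   → D = (-1135/61, -1200/61)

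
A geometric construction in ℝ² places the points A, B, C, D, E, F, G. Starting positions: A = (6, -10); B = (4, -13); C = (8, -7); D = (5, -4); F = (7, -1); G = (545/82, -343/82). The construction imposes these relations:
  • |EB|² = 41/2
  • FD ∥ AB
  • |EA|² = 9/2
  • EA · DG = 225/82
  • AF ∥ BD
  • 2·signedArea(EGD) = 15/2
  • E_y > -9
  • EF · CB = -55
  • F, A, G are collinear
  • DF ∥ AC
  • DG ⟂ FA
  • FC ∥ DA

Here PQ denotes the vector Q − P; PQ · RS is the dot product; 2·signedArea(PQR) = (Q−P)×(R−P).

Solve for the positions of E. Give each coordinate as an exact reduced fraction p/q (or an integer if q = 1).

1. E_x = 9/2  [EF · CB = -55 ∩ EA · DG = 225/82]
2. E_y = -17/2  [EF · CB = -55 ∩ EA · DG = 225/82]
   → E = (9/2, -17/2)

E = (9/2, -17/2)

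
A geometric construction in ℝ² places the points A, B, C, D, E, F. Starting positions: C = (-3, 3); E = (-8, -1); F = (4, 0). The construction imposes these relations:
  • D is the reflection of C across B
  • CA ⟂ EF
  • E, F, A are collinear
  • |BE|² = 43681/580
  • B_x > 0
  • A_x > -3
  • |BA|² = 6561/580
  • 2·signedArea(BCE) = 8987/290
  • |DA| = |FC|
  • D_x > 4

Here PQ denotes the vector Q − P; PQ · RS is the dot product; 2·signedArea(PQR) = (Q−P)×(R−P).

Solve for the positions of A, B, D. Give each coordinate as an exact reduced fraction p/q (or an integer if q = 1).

A = (-392/145, -81/145)
B = (94/145, -81/290)
D = (623/145, -516/145)

1. A_x = -392/145  [E, F, A are collinear ∩ CA ⟂ EF]
2. A_y = -81/145  [E, F, A are collinear ∩ CA ⟂ EF]
   → A = (-392/145, -81/145)
3. B_x = 94/145  [line 4·x + -5·y + -1157/290 = 0 ∩ |BE|² = 43681/580]
4. B_y = -81/290  [line 4·x + -5·y + -1157/290 = 0 ∩ |BE|² = 43681/580]
   → B = (94/145, -81/290)
5. D_x = 623/145  [D is the reflection of C across B]
6. D_y = -516/145  [D is the reflection of C across B]
   → D = (623/145, -516/145)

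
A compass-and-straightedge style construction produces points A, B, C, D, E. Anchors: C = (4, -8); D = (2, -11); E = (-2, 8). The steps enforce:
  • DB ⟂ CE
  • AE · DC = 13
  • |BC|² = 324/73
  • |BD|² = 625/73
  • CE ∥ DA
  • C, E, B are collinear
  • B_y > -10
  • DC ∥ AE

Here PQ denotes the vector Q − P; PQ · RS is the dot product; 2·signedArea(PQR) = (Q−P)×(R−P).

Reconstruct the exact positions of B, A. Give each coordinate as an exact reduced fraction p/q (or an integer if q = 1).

1. B_x = 346/73  [C, E, B are collinear ∩ DB ⟂ CE]
2. B_y = -728/73  [C, E, B are collinear ∩ DB ⟂ CE]
   → B = (346/73, -728/73)
3. A_x = -4  [DC ∥ AE ∩ CE ∥ DA]
4. A_y = 5  [DC ∥ AE ∩ CE ∥ DA]
   → A = (-4, 5)

A = (-4, 5)
B = (346/73, -728/73)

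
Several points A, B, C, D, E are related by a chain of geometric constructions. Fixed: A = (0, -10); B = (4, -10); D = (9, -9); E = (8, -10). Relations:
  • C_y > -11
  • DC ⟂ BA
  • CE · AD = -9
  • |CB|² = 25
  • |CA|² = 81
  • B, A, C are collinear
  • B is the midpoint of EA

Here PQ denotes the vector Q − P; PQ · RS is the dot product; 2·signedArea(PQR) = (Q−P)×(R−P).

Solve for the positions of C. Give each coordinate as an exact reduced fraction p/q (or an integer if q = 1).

C = (9, -10)

1. C_x = 9  [B, A, C are collinear ∩ DC ⟂ BA]
2. C_y = -10  [B, A, C are collinear ∩ DC ⟂ BA]
   → C = (9, -10)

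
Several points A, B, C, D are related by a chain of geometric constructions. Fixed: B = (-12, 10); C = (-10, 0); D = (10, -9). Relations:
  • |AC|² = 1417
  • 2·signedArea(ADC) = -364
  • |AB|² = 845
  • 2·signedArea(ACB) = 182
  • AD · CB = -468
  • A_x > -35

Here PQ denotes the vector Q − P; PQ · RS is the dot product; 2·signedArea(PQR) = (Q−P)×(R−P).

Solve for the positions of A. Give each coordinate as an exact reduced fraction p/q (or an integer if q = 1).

1. A_x = -34  [2·signedArea(ADC) = -364 ∩ 2·signedArea(ACB) = 182]
2. A_y = 29  [2·signedArea(ADC) = -364 ∩ 2·signedArea(ACB) = 182]
   → A = (-34, 29)

A = (-34, 29)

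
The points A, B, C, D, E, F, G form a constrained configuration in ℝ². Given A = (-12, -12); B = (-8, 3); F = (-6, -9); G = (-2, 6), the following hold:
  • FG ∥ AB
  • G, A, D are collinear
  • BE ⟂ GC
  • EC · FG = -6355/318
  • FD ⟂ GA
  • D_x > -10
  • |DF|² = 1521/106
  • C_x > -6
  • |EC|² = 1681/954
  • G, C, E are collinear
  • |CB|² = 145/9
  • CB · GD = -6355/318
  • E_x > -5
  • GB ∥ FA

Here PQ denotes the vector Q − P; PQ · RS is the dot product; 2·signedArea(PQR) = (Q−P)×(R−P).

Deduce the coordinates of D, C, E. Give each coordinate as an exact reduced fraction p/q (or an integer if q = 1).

1. D_x = -987/106  [G, A, D are collinear ∩ FD ⟂ GA]
2. D_y = -759/106  [G, A, D are collinear ∩ FD ⟂ GA]
   → D = (-987/106, -759/106)
3. C_x = -16/3  [line 775/106·x + 1395/106·y + 6200/159 = 0 ∩ |CB|² = 145/9]
4. C_y = 0  [line 775/106·x + 1395/106·y + 6200/159 = 0 ∩ |CB|² = 145/9]
   → C = (-16/3, 0)
5. E_x = -497/106  [G, C, E are collinear ∩ BE ⟂ GC]
6. E_y = 123/106  [G, C, E are collinear ∩ BE ⟂ GC]
   → E = (-497/106, 123/106)

C = (-16/3, 0)
D = (-987/106, -759/106)
E = (-497/106, 123/106)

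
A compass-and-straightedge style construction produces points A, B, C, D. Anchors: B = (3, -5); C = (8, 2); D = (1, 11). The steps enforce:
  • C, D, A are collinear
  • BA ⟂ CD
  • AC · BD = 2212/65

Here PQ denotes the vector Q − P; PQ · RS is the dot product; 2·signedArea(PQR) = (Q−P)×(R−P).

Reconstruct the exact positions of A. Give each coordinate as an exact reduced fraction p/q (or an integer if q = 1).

1. A_x = 618/65  [C, D, A are collinear ∩ BA ⟂ CD]
2. A_y = 4/65  [C, D, A are collinear ∩ BA ⟂ CD]
   → A = (618/65, 4/65)

A = (618/65, 4/65)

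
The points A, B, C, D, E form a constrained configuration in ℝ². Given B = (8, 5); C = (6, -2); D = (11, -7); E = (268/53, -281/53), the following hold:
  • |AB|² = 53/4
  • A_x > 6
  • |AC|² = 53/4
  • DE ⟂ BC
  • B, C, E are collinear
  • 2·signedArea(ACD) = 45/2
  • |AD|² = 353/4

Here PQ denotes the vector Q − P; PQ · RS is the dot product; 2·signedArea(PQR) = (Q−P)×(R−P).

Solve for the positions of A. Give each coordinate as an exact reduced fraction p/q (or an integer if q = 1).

1. A_x = 7  [line 5·x + 5·y + -85/2 = 0 ∩ |AB|² = 53/4]
2. A_y = 3/2  [line 5·x + 5·y + -85/2 = 0 ∩ |AB|² = 53/4]
   → A = (7, 3/2)

A = (7, 3/2)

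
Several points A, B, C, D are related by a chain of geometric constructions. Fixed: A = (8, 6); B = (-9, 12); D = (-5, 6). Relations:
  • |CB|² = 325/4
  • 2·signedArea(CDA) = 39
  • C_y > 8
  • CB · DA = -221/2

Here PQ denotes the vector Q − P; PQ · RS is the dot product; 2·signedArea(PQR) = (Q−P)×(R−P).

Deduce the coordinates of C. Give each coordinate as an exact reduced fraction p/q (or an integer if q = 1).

C = (-1/2, 9)

1. C_x = -1/2  [CB · DA = -221/2 ∩ 2·signedArea(CDA) = 39]
2. C_y = 9  [CB · DA = -221/2 ∩ 2·signedArea(CDA) = 39]
   → C = (-1/2, 9)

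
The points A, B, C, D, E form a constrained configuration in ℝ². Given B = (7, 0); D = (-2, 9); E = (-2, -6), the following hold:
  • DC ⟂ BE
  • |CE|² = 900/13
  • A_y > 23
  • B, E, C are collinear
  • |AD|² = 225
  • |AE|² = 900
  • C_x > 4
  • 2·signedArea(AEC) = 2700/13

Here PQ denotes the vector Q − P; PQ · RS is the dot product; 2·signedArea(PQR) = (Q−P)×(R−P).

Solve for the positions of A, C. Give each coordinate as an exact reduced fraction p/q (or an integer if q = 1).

1. C_x = 64/13  [B, E, C are collinear ∩ DC ⟂ BE]
2. C_y = -18/13  [B, E, C are collinear ∩ DC ⟂ BE]
   → C = (64/13, -18/13)
3. A_x = -2  [line -60/13·x + 90/13·y + -2280/13 = 0 ∩ |AE|² = 900]
4. A_y = 24  [line -60/13·x + 90/13·y + -2280/13 = 0 ∩ |AE|² = 900]
   → A = (-2, 24)

A = (-2, 24)
C = (64/13, -18/13)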